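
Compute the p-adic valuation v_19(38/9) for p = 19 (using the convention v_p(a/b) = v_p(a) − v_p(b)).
v_19(38/9) = 1

Factor powers of 19 from the numerator and denominator of the reduced fraction: 38 = 19^1 · 2 and 9 = 19^0 · 9. Apply v_p(a/b) = v_p(a) − v_p(b): v_19(38/9) = 1 − 0 = 1.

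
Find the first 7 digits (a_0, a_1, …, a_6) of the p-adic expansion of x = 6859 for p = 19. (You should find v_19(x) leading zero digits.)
(a_0, …, a_6) = (0, 0, 0, 1, 0, 0, 0)

v_19(6859) = 3, so a_0 = ... = a_2 = 0. Factor out: x = 19^3 · u with u = 1 a unit in ℤ_19. Expand u iteratively via a_{v+i} = u_i mod 19, u_{i+1} = (u_i − a_{v+i})/19:
  u_0 = 1;  a_3 = 1;  u_1 = (u_0 − 1)/19 = 0
  u_1 = 0;  a_4 = 0;  u_2 = (u_1 − 0)/19 = 0
  u_2 = 0;  a_5 = 0;  u_3 = (u_2 − 0)/19 = 0
  u_3 = 0;  a_6 = 0;  u_4 = (u_3 − 0)/19 = 0
Digits: (0, 0, 0, 1, 0, 0, 0).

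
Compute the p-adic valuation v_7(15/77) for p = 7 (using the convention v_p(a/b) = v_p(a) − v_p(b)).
v_7(15/77) = -1

Factor powers of 7 from the numerator and denominator of the reduced fraction: 15 = 7^0 · 15 and 77 = 7^1 · 11. Apply v_p(a/b) = v_p(a) − v_p(b): v_7(15/77) = 0 − 1 = -1.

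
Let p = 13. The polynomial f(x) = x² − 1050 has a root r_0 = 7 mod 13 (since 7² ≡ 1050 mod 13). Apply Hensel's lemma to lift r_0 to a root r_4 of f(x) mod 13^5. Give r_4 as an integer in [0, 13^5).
r_4 = 271239 (mod 371293)

Hensel's recurrence: r_{i+1} = r_i − f(r_i)·(f′(r_i))^{-1} mod 13^{i+2}, with f′(x) = 2x. Iterate:
  r_0 = 7 (mod 13)
  r_1 = 163 (mod 169)
  r_2 = 1008 (mod 2197)
  r_3 = 14190 (mod 28561)
  r_4 = 271239 (mod 371293)
Final: r_4 = 271239, and one checks f(r_4) ≡ 0 mod 13^5.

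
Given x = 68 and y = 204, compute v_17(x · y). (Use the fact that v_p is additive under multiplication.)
v_17(13872) = 2

v_p(x) = 1 (factor: 68 = 17^1 · 4); v_p(y) = 1 (factor: 204 = 17^1 · 12). Additivity: v_p(xy) = v_p(x) + v_p(y) = 1 + 1 = 2. (Direct check: xy = 13872 = 17^2 · (48).)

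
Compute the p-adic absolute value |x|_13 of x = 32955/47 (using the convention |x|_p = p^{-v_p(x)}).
|32955/47|_13 = 1/2197

Step 1 — compute v_13(x) by factoring powers of 13 out of the numerator and denominator: v_13(32955/47) = 3. Step 2 — apply |x|_p = p^{-v_p(x)} = 13^{-3} = 1/2197.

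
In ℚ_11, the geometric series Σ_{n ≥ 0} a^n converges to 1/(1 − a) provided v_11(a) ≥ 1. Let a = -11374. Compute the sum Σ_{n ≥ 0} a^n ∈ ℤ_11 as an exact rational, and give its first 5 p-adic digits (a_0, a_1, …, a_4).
Σ a^n = 1/(1 − a) = 1/11375;  first 5 digits = (1, 0, 5, 2, 2)

v_11(a) = 2 ≥ 1, so the series converges in ℤ_11 to 1/(1 − a) = 1/(1 − (-11374)) = 1/11375. Expand this rational in ℤ_11: compute digits iteratively via d_i = x_i mod 11, x_{i+1} = (x_i − d_i)/11. The first 5 digits are (1, 0, 5, 2, 2).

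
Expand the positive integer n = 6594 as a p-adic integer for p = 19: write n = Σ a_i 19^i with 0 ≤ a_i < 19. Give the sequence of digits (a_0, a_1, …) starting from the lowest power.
(a_0, a_1, …) = (1, 5, 18)

Repeated division by 19 gives the digits low-to-high: 6594 = 1 + 5·19^1 + 18·19^2. Digit sequence: (1, 5, 18).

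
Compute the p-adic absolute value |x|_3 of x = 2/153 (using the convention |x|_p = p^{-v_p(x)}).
|2/153|_3 = 9

Step 1 — compute v_3(x) by factoring powers of 3 out of the numerator and denominator: v_3(2/153) = -2. Step 2 — apply |x|_p = p^{-v_p(x)} = 3^{2} = 9.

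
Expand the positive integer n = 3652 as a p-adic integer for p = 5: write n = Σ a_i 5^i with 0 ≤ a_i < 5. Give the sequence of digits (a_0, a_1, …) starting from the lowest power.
(a_0, a_1, …) = (2, 0, 1, 4, 0, 1)

Repeated division by 5 gives the digits low-to-high: 3652 = 2 + 1·5^2 + 4·5^3 + 1·5^5. Digit sequence: (2, 0, 1, 4, 0, 1).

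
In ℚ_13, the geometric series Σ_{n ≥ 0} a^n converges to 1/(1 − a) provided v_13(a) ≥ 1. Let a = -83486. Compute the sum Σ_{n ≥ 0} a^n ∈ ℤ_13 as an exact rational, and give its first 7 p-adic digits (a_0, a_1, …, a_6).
Σ a^n = 1/(1 − a) = 1/83487;  first 7 digits = (1, 0, 0, 1, 10, 12, 0)

v_13(a) = 3 ≥ 1, so the series converges in ℤ_13 to 1/(1 − a) = 1/(1 − (-83486)) = 1/83487. Expand this rational in ℤ_13: compute digits iteratively via d_i = x_i mod 13, x_{i+1} = (x_i − d_i)/13. The first 7 digits are (1, 0, 0, 1, 10, 12, 0).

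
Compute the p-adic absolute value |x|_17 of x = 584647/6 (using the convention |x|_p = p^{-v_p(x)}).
|584647/6|_17 = 1/83521

Step 1 — compute v_17(x) by factoring powers of 17 out of the numerator and denominator: v_17(584647/6) = 4. Step 2 — apply |x|_p = p^{-v_p(x)} = 17^{-4} = 1/83521.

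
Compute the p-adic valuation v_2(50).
v_2(50) = 1

v_2(n) is the largest exponent k such that 2^k divides n. Factor out: 50 = 2^1 · 25. (Sign doesn't affect v_p.) So v_2(50) = 1.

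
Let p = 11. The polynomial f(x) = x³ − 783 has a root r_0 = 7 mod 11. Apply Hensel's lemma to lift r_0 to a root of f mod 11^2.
r_1 = 117 (mod 121)

Hensel: r_{i+1} = r_i − f(r_i)/f′(r_i) mod 11^{i+2}, where f′(x) = 3x². Iterate:
  r_0 = 7 (mod 11)
  r_1 = 117 (mod 121)
Final: r = 117 with f(r) ≡ 0 mod 11^2.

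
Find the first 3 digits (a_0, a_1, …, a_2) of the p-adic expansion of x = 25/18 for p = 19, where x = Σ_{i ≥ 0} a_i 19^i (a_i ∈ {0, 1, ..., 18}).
(a_0, …, a_2) = (13, 11, 11)

v_19(25/18) = 0 (numerator and denominator both coprime to 19), so x ∈ ℤ_19^×. Compute digits iteratively via a_i = x_i mod 19, x_{i+1} = (x_i − a_i)/19, with x_0 = x:
  x_0 = 25/18;  a_0 = 13;  x_1 = (x_0 − 13)/19 = -11/18
  x_1 = -11/18;  a_1 = 11;  x_2 = (x_1 − 11)/19 = -11/18
  x_2 = -11/18;  a_2 = 11;  x_3 = (x_2 − 11)/19 = -11/18
Digits: (13, 11, 11).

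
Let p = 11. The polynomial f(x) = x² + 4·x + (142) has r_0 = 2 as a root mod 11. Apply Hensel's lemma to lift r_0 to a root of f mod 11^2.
r_1 = 13 (mod 121)

Hensel: r_{i+1} = r_i − f(r_i)·(f′(r_i))^{-1} mod 11^{i+2}, f′(x) = 2x + 4. Iterate:
  r_0 = 2 (mod 11)
  r_1 = 13 (mod 121)
Final: r = 13 satisfies f(r) ≡ 0 mod 11^2.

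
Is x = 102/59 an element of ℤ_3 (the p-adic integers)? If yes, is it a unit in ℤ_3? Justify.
x ∈ ℤ_3 but not a unit; v_3(x) = 1 > 0

ℤ_3 = {x ∈ ℚ_3 : v_3(x) ≥ 0} and ℤ_3^× = {x ∈ ℤ_3 : v_3(x) = 0}. Here v_3(102/59) = v_3(num) − v_3(den) = 1; compare against these criteria.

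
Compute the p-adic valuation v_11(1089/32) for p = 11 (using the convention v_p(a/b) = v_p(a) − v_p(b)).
v_11(1089/32) = 2

Factor powers of 11 from the numerator and denominator of the reduced fraction: 1089 = 11^2 · 9 and 32 = 11^0 · 32. Apply v_p(a/b) = v_p(a) − v_p(b): v_11(1089/32) = 2 − 0 = 2.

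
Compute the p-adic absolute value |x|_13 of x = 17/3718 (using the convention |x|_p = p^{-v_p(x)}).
|17/3718|_13 = 169

Step 1 — compute v_13(x) by factoring powers of 13 out of the numerator and denominator: v_13(17/3718) = -2. Step 2 — apply |x|_p = p^{-v_p(x)} = 13^{2} = 169.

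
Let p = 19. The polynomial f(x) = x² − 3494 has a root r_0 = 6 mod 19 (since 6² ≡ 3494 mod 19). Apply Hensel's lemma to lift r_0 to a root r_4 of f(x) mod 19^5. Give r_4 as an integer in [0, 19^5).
r_4 = 831617 (mod 2476099)

Hensel's recurrence: r_{i+1} = r_i − f(r_i)·(f′(r_i))^{-1} mod 19^{i+2}, with f′(x) = 2x. Iterate:
  r_0 = 6 (mod 19)
  r_1 = 234 (mod 361)
  r_2 = 1678 (mod 6859)
  r_3 = 49691 (mod 130321)
  r_4 = 831617 (mod 2476099)
Final: r_4 = 831617, and one checks f(r_4) ≡ 0 mod 19^5.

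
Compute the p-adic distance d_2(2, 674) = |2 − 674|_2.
d_2(2, 674) = 1/32

Step 1 — x − y = 2 − 674 = -672. Step 2 — v_2(-672) = 5 (factor: -672 = −(2^5 · 21); the sign does not affect v_p). Step 3 — |x − y|_2 = 2^{-5} = 1/32.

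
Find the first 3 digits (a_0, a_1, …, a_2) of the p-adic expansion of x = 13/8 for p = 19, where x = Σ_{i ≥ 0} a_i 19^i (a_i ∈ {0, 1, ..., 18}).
(a_0, …, a_2) = (4, 7, 2)

v_19(13/8) = 0 (numerator and denominator both coprime to 19), so x ∈ ℤ_19^×. Compute digits iteratively via a_i = x_i mod 19, x_{i+1} = (x_i − a_i)/19, with x_0 = x:
  x_0 = 13/8;  a_0 = 4;  x_1 = (x_0 − 4)/19 = -1/8
  x_1 = -1/8;  a_1 = 7;  x_2 = (x_1 − 7)/19 = -3/8
  x_2 = -3/8;  a_2 = 2;  x_3 = (x_2 − 2)/19 = -1/8
Digits: (4, 7, 2).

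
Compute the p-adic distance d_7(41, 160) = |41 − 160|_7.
d_7(41, 160) = 1/7

Step 1 — x − y = 41 − 160 = -119. Step 2 — v_7(-119) = 1 (factor: -119 = −(7^1 · 17); the sign does not affect v_p). Step 3 — |x − y|_7 = 7^{-1} = 1/7.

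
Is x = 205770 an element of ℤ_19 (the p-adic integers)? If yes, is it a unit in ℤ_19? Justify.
x ∈ ℤ_19 but not a unit; v_19(x) = 3 > 0

ℤ_19 = {x ∈ ℚ_19 : v_19(x) ≥ 0} and ℤ_19^× = {x ∈ ℤ_19 : v_19(x) = 0}. Here v_19(205770) = v_19(num) − v_19(den) = 3; compare against these criteria.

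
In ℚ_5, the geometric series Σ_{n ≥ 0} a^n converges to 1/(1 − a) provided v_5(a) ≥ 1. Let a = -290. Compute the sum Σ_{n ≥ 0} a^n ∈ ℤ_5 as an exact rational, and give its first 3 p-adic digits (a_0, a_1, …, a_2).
Σ a^n = 1/(1 − a) = 1/291;  first 3 digits = (1, 2, 2)

v_5(a) = 1 ≥ 1, so the series converges in ℤ_5 to 1/(1 − a) = 1/(1 − (-290)) = 1/291. Expand this rational in ℤ_5: compute digits iteratively via d_i = x_i mod 5, x_{i+1} = (x_i − d_i)/5. The first 3 digits are (1, 2, 2).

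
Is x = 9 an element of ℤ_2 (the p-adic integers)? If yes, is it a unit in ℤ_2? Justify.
x ∈ ℤ_2^× (unit); v_2(x) = 0

ℤ_2 = {x ∈ ℚ_2 : v_2(x) ≥ 0} and ℤ_2^× = {x ∈ ℤ_2 : v_2(x) = 0}. Here v_2(9) = v_2(num) − v_2(den) = 0; compare against these criteria.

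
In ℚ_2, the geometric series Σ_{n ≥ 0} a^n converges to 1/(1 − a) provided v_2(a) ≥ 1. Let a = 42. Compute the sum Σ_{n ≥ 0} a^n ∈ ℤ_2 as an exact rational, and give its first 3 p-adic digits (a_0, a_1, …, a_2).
Σ a^n = 1/(1 − a) = -1/41;  first 3 digits = (1, 1, 1)

v_2(a) = 1 ≥ 1, so the series converges in ℤ_2 to 1/(1 − a) = 1/(1 − 42) = -1/41. Expand this rational in ℤ_2: compute digits iteratively via d_i = x_i mod 2, x_{i+1} = (x_i − d_i)/2. The first 3 digits are (1, 1, 1).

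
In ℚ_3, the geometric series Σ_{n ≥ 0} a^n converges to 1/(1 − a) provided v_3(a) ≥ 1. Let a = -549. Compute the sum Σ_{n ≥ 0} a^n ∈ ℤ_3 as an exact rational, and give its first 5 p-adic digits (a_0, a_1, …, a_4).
Σ a^n = 1/(1 − a) = 1/550;  first 5 digits = (1, 0, 2, 0, 0)

v_3(a) = 2 ≥ 1, so the series converges in ℤ_3 to 1/(1 − a) = 1/(1 − (-549)) = 1/550. Expand this rational in ℤ_3: compute digits iteratively via d_i = x_i mod 3, x_{i+1} = (x_i − d_i)/3. The first 5 digits are (1, 0, 2, 0, 0).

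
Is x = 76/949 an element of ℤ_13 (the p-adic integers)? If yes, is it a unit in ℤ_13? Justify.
x ∉ ℤ_13 (v_13(x) = -1 < 0)

ℤ_13 = {x ∈ ℚ_13 : v_13(x) ≥ 0} and ℤ_13^× = {x ∈ ℤ_13 : v_13(x) = 0}. Here v_13(76/949) = v_13(num) − v_13(den) = -1; compare against these criteria.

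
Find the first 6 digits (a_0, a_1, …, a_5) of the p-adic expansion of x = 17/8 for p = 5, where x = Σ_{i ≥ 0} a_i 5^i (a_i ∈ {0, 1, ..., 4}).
(a_0, …, a_5) = (4, 4, 1, 4, 1, 4)

v_5(17/8) = 0 (numerator and denominator both coprime to 5), so x ∈ ℤ_5^×. Compute digits iteratively via a_i = x_i mod 5, x_{i+1} = (x_i − a_i)/5, with x_0 = x:
  x_0 = 17/8;  a_0 = 4;  x_1 = (x_0 − 4)/5 = -3/8
  x_1 = -3/8;  a_1 = 4;  x_2 = (x_1 − 4)/5 = -7/8
  x_2 = -7/8;  a_2 = 1;  x_3 = (x_2 − 1)/5 = -3/8
  x_3 = -3/8;  a_3 = 4;  x_4 = (x_3 − 4)/5 = -7/8
  x_4 = -7/8;  a_4 = 1;  x_5 = (x_4 − 1)/5 = -3/8
  x_5 = -3/8;  a_5 = 4;  x_6 = (x_5 − 4)/5 = -7/8
Digits: (4, 4, 1, 4, 1, 4).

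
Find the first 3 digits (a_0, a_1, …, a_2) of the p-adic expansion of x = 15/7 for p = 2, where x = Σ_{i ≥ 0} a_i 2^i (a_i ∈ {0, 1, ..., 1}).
(a_0, …, a_2) = (1, 0, 0)

v_2(15/7) = 0 (numerator and denominator both coprime to 2), so x ∈ ℤ_2^×. Compute digits iteratively via a_i = x_i mod 2, x_{i+1} = (x_i − a_i)/2, with x_0 = x:
  x_0 = 15/7;  a_0 = 1;  x_1 = (x_0 − 1)/2 = 4/7
  x_1 = 4/7;  a_1 = 0;  x_2 = (x_1 − 0)/2 = 2/7
  x_2 = 2/7;  a_2 = 0;  x_3 = (x_2 − 0)/2 = 1/7
Digits: (1, 0, 0).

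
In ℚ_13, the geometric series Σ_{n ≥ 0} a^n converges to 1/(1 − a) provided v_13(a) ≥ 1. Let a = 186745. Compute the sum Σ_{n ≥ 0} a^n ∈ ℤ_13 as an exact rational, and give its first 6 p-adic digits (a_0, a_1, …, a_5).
Σ a^n = 1/(1 − a) = -1/186744;  first 6 digits = (1, 0, 0, 7, 6, 0)

v_13(a) = 3 ≥ 1, so the series converges in ℤ_13 to 1/(1 − a) = 1/(1 − 186745) = -1/186744. Expand this rational in ℤ_13: compute digits iteratively via d_i = x_i mod 13, x_{i+1} = (x_i − d_i)/13. The first 6 digits are (1, 0, 0, 7, 6, 0).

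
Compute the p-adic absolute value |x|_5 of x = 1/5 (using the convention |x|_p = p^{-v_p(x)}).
|1/5|_5 = 5

Step 1 — compute v_5(x) by factoring powers of 5 out of the numerator and denominator: v_5(1/5) = -1. Step 2 — apply |x|_p = p^{-v_p(x)} = 5^{1} = 5.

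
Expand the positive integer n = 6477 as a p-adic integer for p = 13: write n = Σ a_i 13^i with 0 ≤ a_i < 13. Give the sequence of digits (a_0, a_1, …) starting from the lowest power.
(a_0, a_1, …) = (3, 4, 12, 2)

Repeated division by 13 gives the digits low-to-high: 6477 = 3 + 4·13^1 + 12·13^2 + 2·13^3. Digit sequence: (3, 4, 12, 2).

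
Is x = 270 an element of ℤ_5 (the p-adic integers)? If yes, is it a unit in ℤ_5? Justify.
x ∈ ℤ_5 but not a unit; v_5(x) = 1 > 0

ℤ_5 = {x ∈ ℚ_5 : v_5(x) ≥ 0} and ℤ_5^× = {x ∈ ℤ_5 : v_5(x) = 0}. Here v_5(270) = v_5(num) − v_5(den) = 1; compare against these criteria.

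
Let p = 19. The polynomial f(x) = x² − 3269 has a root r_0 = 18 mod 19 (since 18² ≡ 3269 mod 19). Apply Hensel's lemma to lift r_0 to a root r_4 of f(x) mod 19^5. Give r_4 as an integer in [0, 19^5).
r_4 = 1292189 (mod 2476099)

Hensel's recurrence: r_{i+1} = r_i − f(r_i)·(f′(r_i))^{-1} mod 19^{i+2}, with f′(x) = 2x. Iterate:
  r_0 = 18 (mod 19)
  r_1 = 170 (mod 361)
  r_2 = 2697 (mod 6859)
  r_3 = 119300 (mod 130321)
  r_4 = 1292189 (mod 2476099)
Final: r_4 = 1292189, and one checks f(r_4) ≡ 0 mod 19^5.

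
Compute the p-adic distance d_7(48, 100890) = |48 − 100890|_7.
d_7(48, 100890) = 1/16807

Step 1 — x − y = 48 − 100890 = -100842. Step 2 — v_7(-100842) = 5 (factor: -100842 = −(7^5 · 6); the sign does not affect v_p). Step 3 — |x − y|_7 = 7^{-5} = 1/16807.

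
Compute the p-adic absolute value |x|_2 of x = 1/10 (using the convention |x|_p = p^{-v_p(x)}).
|1/10|_2 = 2

Step 1 — compute v_2(x) by factoring powers of 2 out of the numerator and denominator: v_2(1/10) = -1. Step 2 — apply |x|_p = p^{-v_p(x)} = 2^{1} = 2.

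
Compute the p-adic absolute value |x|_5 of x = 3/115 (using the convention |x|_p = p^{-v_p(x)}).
|3/115|_5 = 5

Step 1 — compute v_5(x) by factoring powers of 5 out of the numerator and denominator: v_5(3/115) = -1. Step 2 — apply |x|_p = p^{-v_p(x)} = 5^{1} = 5.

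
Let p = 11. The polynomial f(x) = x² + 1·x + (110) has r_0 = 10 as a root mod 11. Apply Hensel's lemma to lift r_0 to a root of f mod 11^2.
r_1 = 109 (mod 121)

Hensel: r_{i+1} = r_i − f(r_i)·(f′(r_i))^{-1} mod 11^{i+2}, f′(x) = 2x + 1. Iterate:
  r_0 = 10 (mod 11)
  r_1 = 109 (mod 121)
Final: r = 109 satisfies f(r) ≡ 0 mod 11^2.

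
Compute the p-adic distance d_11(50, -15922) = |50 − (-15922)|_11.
d_11(50, -15922) = 1/1331

Step 1 — x − y = 50 − (-15922) = 15972. Step 2 — v_11(15972) = 3 (factor: 15972 = (11^3 · 12); the sign does not affect v_p). Step 3 — |x − y|_11 = 11^{-3} = 1/1331.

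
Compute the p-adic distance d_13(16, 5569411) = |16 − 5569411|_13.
d_13(16, 5569411) = 1/371293

Step 1 — x − y = 16 − 5569411 = -5569395. Step 2 — v_13(-5569395) = 5 (factor: -5569395 = −(13^5 · 15); the sign does not affect v_p). Step 3 — |x − y|_13 = 13^{-5} = 1/371293.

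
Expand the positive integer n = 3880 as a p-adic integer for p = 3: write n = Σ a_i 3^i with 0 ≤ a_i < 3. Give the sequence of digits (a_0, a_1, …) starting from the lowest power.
(a_0, a_1, …) = (1, 0, 2, 2, 2, 0, 2, 1)

Repeated division by 3 gives the digits low-to-high: 3880 = 1 + 2·3^2 + 2·3^3 + 2·3^4 + 2·3^6 + 1·3^7. Digit sequence: (1, 0, 2, 2, 2, 0, 2, 1).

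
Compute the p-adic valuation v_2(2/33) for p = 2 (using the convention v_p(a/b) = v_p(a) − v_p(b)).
v_2(2/33) = 1

Factor powers of 2 from the numerator and denominator of the reduced fraction: 2 = 2^1 · 1 and 33 = 2^0 · 33. Apply v_p(a/b) = v_p(a) − v_p(b): v_2(2/33) = 1 − 0 = 1.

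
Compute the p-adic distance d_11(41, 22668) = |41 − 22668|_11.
d_11(41, 22668) = 1/1331

Step 1 — x − y = 41 − 22668 = -22627. Step 2 — v_11(-22627) = 3 (factor: -22627 = −(11^3 · 17); the sign does not affect v_p). Step 3 — |x − y|_11 = 11^{-3} = 1/1331.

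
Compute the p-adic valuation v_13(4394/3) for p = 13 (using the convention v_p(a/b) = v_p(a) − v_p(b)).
v_13(4394/3) = 3

Factor powers of 13 from the numerator and denominator of the reduced fraction: 4394 = 13^3 · 2 and 3 = 13^0 · 3. Apply v_p(a/b) = v_p(a) − v_p(b): v_13(4394/3) = 3 − 0 = 3.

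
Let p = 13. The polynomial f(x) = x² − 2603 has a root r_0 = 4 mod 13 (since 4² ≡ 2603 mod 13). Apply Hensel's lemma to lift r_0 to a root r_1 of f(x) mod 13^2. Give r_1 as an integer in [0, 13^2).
r_1 = 95 (mod 169)

Hensel's recurrence: r_{i+1} = r_i − f(r_i)·(f′(r_i))^{-1} mod 13^{i+2}, with f′(x) = 2x. Iterate:
  r_0 = 4 (mod 13)
  r_1 = 95 (mod 169)
Final: r_1 = 95, and one checks f(r_1) ≡ 0 mod 13^2.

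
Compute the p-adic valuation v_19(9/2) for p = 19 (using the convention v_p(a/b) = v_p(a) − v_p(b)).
v_19(9/2) = 0

Factor powers of 19 from the numerator and denominator of the reduced fraction: 9 = 19^0 · 9 and 2 = 19^0 · 2. Apply v_p(a/b) = v_p(a) − v_p(b): v_19(9/2) = 0 − 0 = 0.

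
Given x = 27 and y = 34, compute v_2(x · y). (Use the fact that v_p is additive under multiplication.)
v_2(918) = 1

v_p(x) = 0 (factor: 27 = 2^0 · 27); v_p(y) = 1 (factor: 34 = 2^1 · 17). Additivity: v_p(xy) = v_p(x) + v_p(y) = 0 + 1 = 1. (Direct check: xy = 918 = 2^1 · (459).)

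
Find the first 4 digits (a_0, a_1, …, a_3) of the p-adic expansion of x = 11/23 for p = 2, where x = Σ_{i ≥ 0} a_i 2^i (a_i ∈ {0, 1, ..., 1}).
(a_0, …, a_3) = (1, 0, 1, 1)

v_2(11/23) = 0 (numerator and denominator both coprime to 2), so x ∈ ℤ_2^×. Compute digits iteratively via a_i = x_i mod 2, x_{i+1} = (x_i − a_i)/2, with x_0 = x:
  x_0 = 11/23;  a_0 = 1;  x_1 = (x_0 − 1)/2 = -6/23
  x_1 = -6/23;  a_1 = 0;  x_2 = (x_1 − 0)/2 = -3/23
  x_2 = -3/23;  a_2 = 1;  x_3 = (x_2 − 1)/2 = -13/23
  x_3 = -13/23;  a_3 = 1;  x_4 = (x_3 − 1)/2 = -18/23
Digits: (1, 0, 1, 1).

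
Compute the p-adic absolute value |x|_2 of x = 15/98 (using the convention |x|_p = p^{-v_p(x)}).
|15/98|_2 = 2

Step 1 — compute v_2(x) by factoring powers of 2 out of the numerator and denominator: v_2(15/98) = -1. Step 2 — apply |x|_p = p^{-v_p(x)} = 2^{1} = 2.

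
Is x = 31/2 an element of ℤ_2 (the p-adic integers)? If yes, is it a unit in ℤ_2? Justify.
x ∉ ℤ_2 (v_2(x) = -1 < 0)

ℤ_2 = {x ∈ ℚ_2 : v_2(x) ≥ 0} and ℤ_2^× = {x ∈ ℤ_2 : v_2(x) = 0}. Here v_2(31/2) = v_2(num) − v_2(den) = -1; compare against these criteria.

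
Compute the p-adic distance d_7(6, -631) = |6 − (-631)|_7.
d_7(6, -631) = 1/49

Step 1 — x − y = 6 − (-631) = 637. Step 2 — v_7(637) = 2 (factor: 637 = (7^2 · 13); the sign does not affect v_p). Step 3 — |x − y|_7 = 7^{-2} = 1/49.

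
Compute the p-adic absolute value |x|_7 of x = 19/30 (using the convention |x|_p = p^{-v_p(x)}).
|19/30|_7 = 1

Step 1 — compute v_7(x) by factoring powers of 7 out of the numerator and denominator: v_7(19/30) = 0. Step 2 — apply |x|_p = p^{-v_p(x)} = 7^{0} = 1.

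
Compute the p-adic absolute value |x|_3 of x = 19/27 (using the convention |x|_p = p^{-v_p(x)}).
|19/27|_3 = 27

Step 1 — compute v_3(x) by factoring powers of 3 out of the numerator and denominator: v_3(19/27) = -3. Step 2 — apply |x|_p = p^{-v_p(x)} = 3^{3} = 27.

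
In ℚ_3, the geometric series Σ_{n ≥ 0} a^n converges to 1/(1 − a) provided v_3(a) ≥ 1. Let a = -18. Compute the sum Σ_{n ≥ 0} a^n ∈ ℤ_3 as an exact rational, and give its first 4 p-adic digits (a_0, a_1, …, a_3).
Σ a^n = 1/(1 − a) = 1/19;  first 4 digits = (1, 0, 1, 2)

v_3(a) = 2 ≥ 1, so the series converges in ℤ_3 to 1/(1 − a) = 1/(1 − (-18)) = 1/19. Expand this rational in ℤ_3: compute digits iteratively via d_i = x_i mod 3, x_{i+1} = (x_i − d_i)/3. The first 4 digits are (1, 0, 1, 2).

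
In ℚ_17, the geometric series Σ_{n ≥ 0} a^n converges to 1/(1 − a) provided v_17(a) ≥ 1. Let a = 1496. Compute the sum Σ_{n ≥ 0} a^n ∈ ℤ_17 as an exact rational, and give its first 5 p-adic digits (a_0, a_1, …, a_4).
Σ a^n = 1/(1 − a) = -1/1495;  first 5 digits = (1, 3, 14, 6, 6)

v_17(a) = 1 ≥ 1, so the series converges in ℤ_17 to 1/(1 − a) = 1/(1 − 1496) = -1/1495. Expand this rational in ℤ_17: compute digits iteratively via d_i = x_i mod 17, x_{i+1} = (x_i − d_i)/17. The first 5 digits are (1, 3, 14, 6, 6).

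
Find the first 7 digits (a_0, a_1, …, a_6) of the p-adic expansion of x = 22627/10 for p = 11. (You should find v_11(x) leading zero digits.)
(a_0, …, a_6) = (0, 0, 0, 5, 3, 3, 3)

v_11(22627/10) = 3, so a_0 = ... = a_2 = 0. Factor out: x = 11^3 · u with u = 17/10 a unit in ℤ_11. Expand u iteratively via a_{v+i} = u_i mod 11, u_{i+1} = (u_i − a_{v+i})/11:
  u_0 = 17/10;  a_3 = 5;  u_1 = (u_0 − 5)/11 = -3/10
  u_1 = -3/10;  a_4 = 3;  u_2 = (u_1 − 3)/11 = -3/10
  u_2 = -3/10;  a_5 = 3;  u_3 = (u_2 − 3)/11 = -3/10
  u_3 = -3/10;  a_6 = 3;  u_4 = (u_3 − 3)/11 = -3/10
Digits: (0, 0, 0, 5, 3, 3, 3).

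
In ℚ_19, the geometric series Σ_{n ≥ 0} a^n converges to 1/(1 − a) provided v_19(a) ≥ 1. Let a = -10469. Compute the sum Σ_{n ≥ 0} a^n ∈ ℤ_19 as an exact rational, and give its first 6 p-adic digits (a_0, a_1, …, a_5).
Σ a^n = 1/(1 − a) = 1/10470;  first 6 digits = (1, 0, 9, 17, 4, 6)

v_19(a) = 2 ≥ 1, so the series converges in ℤ_19 to 1/(1 − a) = 1/(1 − (-10469)) = 1/10470. Expand this rational in ℤ_19: compute digits iteratively via d_i = x_i mod 19, x_{i+1} = (x_i − d_i)/19. The first 6 digits are (1, 0, 9, 17, 4, 6).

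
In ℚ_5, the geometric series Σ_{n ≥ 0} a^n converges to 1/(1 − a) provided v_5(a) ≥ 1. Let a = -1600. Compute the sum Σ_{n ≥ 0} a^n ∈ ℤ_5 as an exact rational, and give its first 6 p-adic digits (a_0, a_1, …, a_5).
Σ a^n = 1/(1 − a) = 1/1601;  first 6 digits = (1, 0, 1, 2, 3, 3)

v_5(a) = 2 ≥ 1, so the series converges in ℤ_5 to 1/(1 − a) = 1/(1 − (-1600)) = 1/1601. Expand this rational in ℤ_5: compute digits iteratively via d_i = x_i mod 5, x_{i+1} = (x_i − d_i)/5. The first 6 digits are (1, 0, 1, 2, 3, 3).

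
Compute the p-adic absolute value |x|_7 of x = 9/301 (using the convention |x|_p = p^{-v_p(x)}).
|9/301|_7 = 7

Step 1 — compute v_7(x) by factoring powers of 7 out of the numerator and denominator: v_7(9/301) = -1. Step 2 — apply |x|_p = p^{-v_p(x)} = 7^{1} = 7.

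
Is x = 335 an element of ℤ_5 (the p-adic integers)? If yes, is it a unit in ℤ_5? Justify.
x ∈ ℤ_5 but not a unit; v_5(x) = 1 > 0

ℤ_5 = {x ∈ ℚ_5 : v_5(x) ≥ 0} and ℤ_5^× = {x ∈ ℤ_5 : v_5(x) = 0}. Here v_5(335) = v_5(num) − v_5(den) = 1; compare against these criteria.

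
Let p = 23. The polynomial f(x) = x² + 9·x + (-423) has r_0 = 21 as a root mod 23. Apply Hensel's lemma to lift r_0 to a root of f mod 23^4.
r_3 = 108742 (mod 279841)

Hensel: r_{i+1} = r_i − f(r_i)·(f′(r_i))^{-1} mod 23^{i+2}, f′(x) = 2x + 9. Iterate:
  r_0 = 21 (mod 23)
  r_1 = 297 (mod 529)
  r_2 = 11406 (mod 12167)
  r_3 = 108742 (mod 279841)
Final: r = 108742 satisfies f(r) ≡ 0 mod 23^4.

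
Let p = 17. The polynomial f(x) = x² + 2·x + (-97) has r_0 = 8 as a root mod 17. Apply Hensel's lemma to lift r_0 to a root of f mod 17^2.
r_1 = 25 (mod 289)

Hensel: r_{i+1} = r_i − f(r_i)·(f′(r_i))^{-1} mod 17^{i+2}, f′(x) = 2x + 2. Iterate:
  r_0 = 8 (mod 17)
  r_1 = 25 (mod 289)
Final: r = 25 satisfies f(r) ≡ 0 mod 17^2.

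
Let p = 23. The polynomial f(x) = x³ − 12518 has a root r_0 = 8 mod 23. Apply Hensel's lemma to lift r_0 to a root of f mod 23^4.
r_3 = 222234 (mod 279841)

Hensel: r_{i+1} = r_i − f(r_i)/f′(r_i) mod 23^{i+2}, where f′(x) = 3x². Iterate:
  r_0 = 8 (mod 23)
  r_1 = 54 (mod 529)
  r_2 = 3228 (mod 12167)
  r_3 = 222234 (mod 279841)
Final: r = 222234 with f(r) ≡ 0 mod 23^4.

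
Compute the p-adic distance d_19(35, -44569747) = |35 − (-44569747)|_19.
d_19(35, -44569747) = 1/2476099

Step 1 — x − y = 35 − (-44569747) = 44569782. Step 2 — v_19(44569782) = 5 (factor: 44569782 = (19^5 · 18); the sign does not affect v_p). Step 3 — |x − y|_19 = 19^{-5} = 1/2476099.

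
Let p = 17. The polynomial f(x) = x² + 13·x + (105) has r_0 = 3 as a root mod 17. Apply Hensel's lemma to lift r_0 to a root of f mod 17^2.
r_1 = 71 (mod 289)

Hensel: r_{i+1} = r_i − f(r_i)·(f′(r_i))^{-1} mod 17^{i+2}, f′(x) = 2x + 13. Iterate:
  r_0 = 3 (mod 17)
  r_1 = 71 (mod 289)
Final: r = 71 satisfies f(r) ≡ 0 mod 17^2.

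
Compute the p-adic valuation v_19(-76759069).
v_19(-76759069) = 5

v_19(n) is the largest exponent k such that 19^k divides n. Factor out: -76759069 = -19^5 · 31. (Sign doesn't affect v_p.) So v_19(-76759069) = 5.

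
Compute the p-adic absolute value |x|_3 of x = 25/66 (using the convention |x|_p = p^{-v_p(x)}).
|25/66|_3 = 3

Step 1 — compute v_3(x) by factoring powers of 3 out of the numerator and denominator: v_3(25/66) = -1. Step 2 — apply |x|_p = p^{-v_p(x)} = 3^{1} = 3.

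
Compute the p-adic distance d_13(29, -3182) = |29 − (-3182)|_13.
d_13(29, -3182) = 1/169

Step 1 — x − y = 29 − (-3182) = 3211. Step 2 — v_13(3211) = 2 (factor: 3211 = (13^2 · 19); the sign does not affect v_p). Step 3 — |x − y|_13 = 13^{-2} = 1/169.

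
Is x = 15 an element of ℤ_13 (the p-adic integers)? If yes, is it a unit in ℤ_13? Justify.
x ∈ ℤ_13^× (unit); v_13(x) = 0

ℤ_13 = {x ∈ ℚ_13 : v_13(x) ≥ 0} and ℤ_13^× = {x ∈ ℤ_13 : v_13(x) = 0}. Here v_13(15) = v_13(num) − v_13(den) = 0; compare against these criteria.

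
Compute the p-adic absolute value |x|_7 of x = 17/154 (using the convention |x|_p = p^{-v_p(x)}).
|17/154|_7 = 7

Step 1 — compute v_7(x) by factoring powers of 7 out of the numerator and denominator: v_7(17/154) = -1. Step 2 — apply |x|_p = p^{-v_p(x)} = 7^{1} = 7.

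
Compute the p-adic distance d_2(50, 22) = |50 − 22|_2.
d_2(50, 22) = 1/4

Step 1 — x − y = 50 − 22 = 28. Step 2 — v_2(28) = 2 (factor: 28 = (2^2 · 7); the sign does not affect v_p). Step 3 — |x − y|_2 = 2^{-2} = 1/4.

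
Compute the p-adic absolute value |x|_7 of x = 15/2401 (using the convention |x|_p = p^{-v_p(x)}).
|15/2401|_7 = 2401

Step 1 — compute v_7(x) by factoring powers of 7 out of the numerator and denominator: v_7(15/2401) = -4. Step 2 — apply |x|_p = p^{-v_p(x)} = 7^{4} = 2401.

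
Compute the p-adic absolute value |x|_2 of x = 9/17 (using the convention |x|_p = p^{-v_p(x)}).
|9/17|_2 = 1

Step 1 — compute v_2(x) by factoring powers of 2 out of the numerator and denominator: v_2(9/17) = 0. Step 2 — apply |x|_p = p^{-v_p(x)} = 2^{0} = 1.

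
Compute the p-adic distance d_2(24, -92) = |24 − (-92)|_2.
d_2(24, -92) = 1/4

Step 1 — x − y = 24 − (-92) = 116. Step 2 — v_2(116) = 2 (factor: 116 = (2^2 · 29); the sign does not affect v_p). Step 3 — |x − y|_2 = 2^{-2} = 1/4.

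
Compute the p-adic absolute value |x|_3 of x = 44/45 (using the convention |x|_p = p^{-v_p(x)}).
|44/45|_3 = 9

Step 1 — compute v_3(x) by factoring powers of 3 out of the numerator and denominator: v_3(44/45) = -2. Step 2 — apply |x|_p = p^{-v_p(x)} = 3^{2} = 9.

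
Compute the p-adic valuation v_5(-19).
v_5(-19) = 0

v_5(n) is the largest exponent k such that 5^k divides n. Factor out: -19 = -5^0 · 19. (Sign doesn't affect v_p.) So v_5(-19) = 0.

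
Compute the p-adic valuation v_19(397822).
v_19(397822) = 3

v_19(n) is the largest exponent k such that 19^k divides n. Factor out: 397822 = 19^3 · 58. (Sign doesn't affect v_p.) So v_19(397822) = 3.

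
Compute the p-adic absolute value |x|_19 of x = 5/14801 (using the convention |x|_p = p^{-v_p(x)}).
|5/14801|_19 = 361

Step 1 — compute v_19(x) by factoring powers of 19 out of the numerator and denominator: v_19(5/14801) = -2. Step 2 — apply |x|_p = p^{-v_p(x)} = 19^{2} = 361.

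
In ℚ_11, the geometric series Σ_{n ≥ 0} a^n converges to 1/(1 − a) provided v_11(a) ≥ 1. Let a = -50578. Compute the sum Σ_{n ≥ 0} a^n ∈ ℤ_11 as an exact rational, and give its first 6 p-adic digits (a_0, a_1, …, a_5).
Σ a^n = 1/(1 − a) = 1/50579;  first 6 digits = (1, 0, 0, 6, 7, 10)

v_11(a) = 3 ≥ 1, so the series converges in ℤ_11 to 1/(1 − a) = 1/(1 − (-50578)) = 1/50579. Expand this rational in ℤ_11: compute digits iteratively via d_i = x_i mod 11, x_{i+1} = (x_i − d_i)/11. The first 6 digits are (1, 0, 0, 6, 7, 10).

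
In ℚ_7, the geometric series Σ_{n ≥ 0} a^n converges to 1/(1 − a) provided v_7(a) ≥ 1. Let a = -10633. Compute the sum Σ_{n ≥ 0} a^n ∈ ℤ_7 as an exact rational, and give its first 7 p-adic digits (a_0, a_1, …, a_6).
Σ a^n = 1/(1 − a) = 1/10634;  first 7 digits = (1, 0, 0, 4, 2, 6, 1)

v_7(a) = 3 ≥ 1, so the series converges in ℤ_7 to 1/(1 − a) = 1/(1 − (-10633)) = 1/10634. Expand this rational in ℤ_7: compute digits iteratively via d_i = x_i mod 7, x_{i+1} = (x_i − d_i)/7. The first 7 digits are (1, 0, 0, 4, 2, 6, 1).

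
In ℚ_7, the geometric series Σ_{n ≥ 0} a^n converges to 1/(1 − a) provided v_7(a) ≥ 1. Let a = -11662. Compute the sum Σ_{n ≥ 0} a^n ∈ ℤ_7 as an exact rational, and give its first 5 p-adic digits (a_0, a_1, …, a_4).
Σ a^n = 1/(1 − a) = 1/11663;  first 5 digits = (1, 0, 0, 1, 2)

v_7(a) = 3 ≥ 1, so the series converges in ℤ_7 to 1/(1 − a) = 1/(1 − (-11662)) = 1/11663. Expand this rational in ℤ_7: compute digits iteratively via d_i = x_i mod 7, x_{i+1} = (x_i − d_i)/7. The first 5 digits are (1, 0, 0, 1, 2).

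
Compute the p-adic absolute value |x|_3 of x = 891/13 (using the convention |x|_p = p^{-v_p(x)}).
|891/13|_3 = 1/81

Step 1 — compute v_3(x) by factoring powers of 3 out of the numerator and denominator: v_3(891/13) = 4. Step 2 — apply |x|_p = p^{-v_p(x)} = 3^{-4} = 1/81.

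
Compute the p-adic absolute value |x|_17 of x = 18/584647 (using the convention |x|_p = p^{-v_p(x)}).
|18/584647|_17 = 83521

Step 1 — compute v_17(x) by factoring powers of 17 out of the numerator and denominator: v_17(18/584647) = -4. Step 2 — apply |x|_p = p^{-v_p(x)} = 17^{4} = 83521.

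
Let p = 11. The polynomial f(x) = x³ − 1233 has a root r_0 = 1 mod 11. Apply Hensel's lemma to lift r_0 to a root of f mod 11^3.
r_2 = 210 (mod 1331)

Hensel: r_{i+1} = r_i − f(r_i)/f′(r_i) mod 11^{i+2}, where f′(x) = 3x². Iterate:
  r_0 = 1 (mod 11)
  r_1 = 89 (mod 121)
  r_2 = 210 (mod 1331)
Final: r = 210 with f(r) ≡ 0 mod 11^3.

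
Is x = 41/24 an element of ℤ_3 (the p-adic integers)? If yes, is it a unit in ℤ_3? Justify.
x ∉ ℤ_3 (v_3(x) = -1 < 0)

ℤ_3 = {x ∈ ℚ_3 : v_3(x) ≥ 0} and ℤ_3^× = {x ∈ ℤ_3 : v_3(x) = 0}. Here v_3(41/24) = v_3(num) − v_3(den) = -1; compare against these criteria.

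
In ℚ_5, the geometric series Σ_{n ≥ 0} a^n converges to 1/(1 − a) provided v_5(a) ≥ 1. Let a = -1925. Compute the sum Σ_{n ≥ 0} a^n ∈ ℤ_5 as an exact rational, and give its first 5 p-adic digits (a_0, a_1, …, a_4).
Σ a^n = 1/(1 − a) = 1/1926;  first 5 digits = (1, 0, 3, 4, 0)

v_5(a) = 2 ≥ 1, so the series converges in ℤ_5 to 1/(1 − a) = 1/(1 − (-1925)) = 1/1926. Expand this rational in ℤ_5: compute digits iteratively via d_i = x_i mod 5, x_{i+1} = (x_i − d_i)/5. The first 5 digits are (1, 0, 3, 4, 0).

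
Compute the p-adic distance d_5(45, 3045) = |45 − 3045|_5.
d_5(45, 3045) = 1/125

Step 1 — x − y = 45 − 3045 = -3000. Step 2 — v_5(-3000) = 3 (factor: -3000 = −(5^3 · 24); the sign does not affect v_p). Step 3 — |x − y|_5 = 5^{-3} = 1/125.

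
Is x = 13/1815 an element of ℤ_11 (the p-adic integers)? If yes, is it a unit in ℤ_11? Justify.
x ∉ ℤ_11 (v_11(x) = -2 < 0)

ℤ_11 = {x ∈ ℚ_11 : v_11(x) ≥ 0} and ℤ_11^× = {x ∈ ℤ_11 : v_11(x) = 0}. Here v_11(13/1815) = v_11(num) − v_11(den) = -2; compare against these criteria.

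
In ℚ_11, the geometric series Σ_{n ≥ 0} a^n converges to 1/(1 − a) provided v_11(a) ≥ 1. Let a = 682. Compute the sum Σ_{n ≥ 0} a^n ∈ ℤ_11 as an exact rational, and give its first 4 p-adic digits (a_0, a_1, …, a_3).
Σ a^n = 1/(1 − a) = -1/681;  first 4 digits = (1, 7, 10, 10)

v_11(a) = 1 ≥ 1, so the series converges in ℤ_11 to 1/(1 − a) = 1/(1 − 682) = -1/681. Expand this rational in ℤ_11: compute digits iteratively via d_i = x_i mod 11, x_{i+1} = (x_i − d_i)/11. The first 4 digits are (1, 7, 10, 10).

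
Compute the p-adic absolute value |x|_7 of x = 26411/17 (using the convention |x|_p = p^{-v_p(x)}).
|26411/17|_7 = 1/2401

Step 1 — compute v_7(x) by factoring powers of 7 out of the numerator and denominator: v_7(26411/17) = 4. Step 2 — apply |x|_p = p^{-v_p(x)} = 7^{-4} = 1/2401.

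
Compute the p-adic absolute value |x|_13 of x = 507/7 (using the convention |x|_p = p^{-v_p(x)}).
|507/7|_13 = 1/169

Step 1 — compute v_13(x) by factoring powers of 13 out of the numerator and denominator: v_13(507/7) = 2. Step 2 — apply |x|_p = p^{-v_p(x)} = 13^{-2} = 1/169.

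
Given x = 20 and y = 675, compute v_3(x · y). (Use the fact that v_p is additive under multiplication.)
v_3(13500) = 3

v_p(x) = 0 (factor: 20 = 3^0 · 20); v_p(y) = 3 (factor: 675 = 3^3 · 25). Additivity: v_p(xy) = v_p(x) + v_p(y) = 0 + 3 = 3. (Direct check: xy = 13500 = 3^3 · (500).)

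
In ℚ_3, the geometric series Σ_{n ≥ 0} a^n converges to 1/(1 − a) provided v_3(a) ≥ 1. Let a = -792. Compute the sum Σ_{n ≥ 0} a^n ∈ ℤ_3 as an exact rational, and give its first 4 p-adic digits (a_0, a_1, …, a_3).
Σ a^n = 1/(1 − a) = 1/793;  first 4 digits = (1, 0, 2, 0)

v_3(a) = 2 ≥ 1, so the series converges in ℤ_3 to 1/(1 − a) = 1/(1 − (-792)) = 1/793. Expand this rational in ℤ_3: compute digits iteratively via d_i = x_i mod 3, x_{i+1} = (x_i − d_i)/3. The first 4 digits are (1, 0, 2, 0).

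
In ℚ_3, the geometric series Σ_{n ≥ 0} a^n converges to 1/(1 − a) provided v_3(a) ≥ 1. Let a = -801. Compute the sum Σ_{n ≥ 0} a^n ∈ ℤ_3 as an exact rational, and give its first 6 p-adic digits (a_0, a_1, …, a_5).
Σ a^n = 1/(1 − a) = 1/802;  first 6 digits = (1, 0, 1, 0, 0, 0)

v_3(a) = 2 ≥ 1, so the series converges in ℤ_3 to 1/(1 − a) = 1/(1 − (-801)) = 1/802. Expand this rational in ℤ_3: compute digits iteratively via d_i = x_i mod 3, x_{i+1} = (x_i − d_i)/3. The first 6 digits are (1, 0, 1, 0, 0, 0).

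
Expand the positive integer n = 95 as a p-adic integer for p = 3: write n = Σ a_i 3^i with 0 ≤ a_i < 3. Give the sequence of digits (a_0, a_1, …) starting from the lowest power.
(a_0, a_1, …) = (2, 1, 1, 0, 1)

Repeated division by 3 gives the digits low-to-high: 95 = 2 + 1·3^1 + 1·3^2 + 1·3^4. Digit sequence: (2, 1, 1, 0, 1).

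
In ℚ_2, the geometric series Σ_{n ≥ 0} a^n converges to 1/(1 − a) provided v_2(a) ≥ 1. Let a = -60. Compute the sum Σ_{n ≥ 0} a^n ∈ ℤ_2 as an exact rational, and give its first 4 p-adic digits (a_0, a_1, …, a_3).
Σ a^n = 1/(1 − a) = 1/61;  first 4 digits = (1, 0, 1, 0)

v_2(a) = 2 ≥ 1, so the series converges in ℤ_2 to 1/(1 − a) = 1/(1 − (-60)) = 1/61. Expand this rational in ℤ_2: compute digits iteratively via d_i = x_i mod 2, x_{i+1} = (x_i − d_i)/2. The first 4 digits are (1, 0, 1, 0).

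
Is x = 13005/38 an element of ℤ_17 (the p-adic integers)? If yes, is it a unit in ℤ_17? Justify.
x ∈ ℤ_17 but not a unit; v_17(x) = 2 > 0

ℤ_17 = {x ∈ ℚ_17 : v_17(x) ≥ 0} and ℤ_17^× = {x ∈ ℤ_17 : v_17(x) = 0}. Here v_17(13005/38) = v_17(num) − v_17(den) = 2; compare against these criteria.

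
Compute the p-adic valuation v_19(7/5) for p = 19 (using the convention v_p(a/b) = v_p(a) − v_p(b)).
v_19(7/5) = 0

Factor powers of 19 from the numerator and denominator of the reduced fraction: 7 = 19^0 · 7 and 5 = 19^0 · 5. Apply v_p(a/b) = v_p(a) − v_p(b): v_19(7/5) = 0 − 0 = 0.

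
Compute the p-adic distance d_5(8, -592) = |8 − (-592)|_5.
d_5(8, -592) = 1/25

Step 1 — x − y = 8 − (-592) = 600. Step 2 — v_5(600) = 2 (factor: 600 = (5^2 · 24); the sign does not affect v_p). Step 3 — |x − y|_5 = 5^{-2} = 1/25.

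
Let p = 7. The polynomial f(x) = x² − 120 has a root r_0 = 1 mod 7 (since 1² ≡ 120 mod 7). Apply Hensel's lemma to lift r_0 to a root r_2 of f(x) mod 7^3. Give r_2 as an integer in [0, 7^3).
r_2 = 134 (mod 343)

Hensel's recurrence: r_{i+1} = r_i − f(r_i)·(f′(r_i))^{-1} mod 7^{i+2}, with f′(x) = 2x. Iterate:
  r_0 = 1 (mod 7)
  r_1 = 36 (mod 49)
  r_2 = 134 (mod 343)
Final: r_2 = 134, and one checks f(r_2) ≡ 0 mod 7^3.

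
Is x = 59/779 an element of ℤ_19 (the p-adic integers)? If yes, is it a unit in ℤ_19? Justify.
x ∉ ℤ_19 (v_19(x) = -1 < 0)

ℤ_19 = {x ∈ ℚ_19 : v_19(x) ≥ 0} and ℤ_19^× = {x ∈ ℤ_19 : v_19(x) = 0}. Here v_19(59/779) = v_19(num) − v_19(den) = -1; compare against these criteria.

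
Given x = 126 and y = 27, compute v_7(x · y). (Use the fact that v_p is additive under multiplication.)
v_7(3402) = 1

v_p(x) = 1 (factor: 126 = 7^1 · 18); v_p(y) = 0 (factor: 27 = 7^0 · 27). Additivity: v_p(xy) = v_p(x) + v_p(y) = 1 + 0 = 1. (Direct check: xy = 3402 = 7^1 · (486).)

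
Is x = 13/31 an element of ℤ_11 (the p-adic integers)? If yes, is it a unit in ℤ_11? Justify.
x ∈ ℤ_11^× (unit); v_11(x) = 0

ℤ_11 = {x ∈ ℚ_11 : v_11(x) ≥ 0} and ℤ_11^× = {x ∈ ℤ_11 : v_11(x) = 0}. Here v_11(13/31) = v_11(num) − v_11(den) = 0; compare against these criteria.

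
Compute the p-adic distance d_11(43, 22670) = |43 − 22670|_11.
d_11(43, 22670) = 1/1331

Step 1 — x − y = 43 − 22670 = -22627. Step 2 — v_11(-22627) = 3 (factor: -22627 = −(11^3 · 17); the sign does not affect v_p). Step 3 — |x − y|_11 = 11^{-3} = 1/1331.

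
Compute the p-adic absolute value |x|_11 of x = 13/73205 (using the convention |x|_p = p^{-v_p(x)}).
|13/73205|_11 = 14641

Step 1 — compute v_11(x) by factoring powers of 11 out of the numerator and denominator: v_11(13/73205) = -4. Step 2 — apply |x|_p = p^{-v_p(x)} = 11^{4} = 14641.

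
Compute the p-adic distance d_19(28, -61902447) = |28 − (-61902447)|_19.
d_19(28, -61902447) = 1/2476099

Step 1 — x − y = 28 − (-61902447) = 61902475. Step 2 — v_19(61902475) = 5 (factor: 61902475 = (19^5 · 25); the sign does not affect v_p). Step 3 — |x − y|_19 = 19^{-5} = 1/2476099.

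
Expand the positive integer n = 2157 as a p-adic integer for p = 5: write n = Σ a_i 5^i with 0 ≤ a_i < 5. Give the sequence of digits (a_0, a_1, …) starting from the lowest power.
(a_0, a_1, …) = (2, 1, 1, 2, 3)

Repeated division by 5 gives the digits low-to-high: 2157 = 2 + 1·5^1 + 1·5^2 + 2·5^3 + 3·5^4. Digit sequence: (2, 1, 1, 2, 3).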